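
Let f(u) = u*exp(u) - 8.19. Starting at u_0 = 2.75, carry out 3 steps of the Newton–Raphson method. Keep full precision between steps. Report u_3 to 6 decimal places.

Newton update: u ← u − f(u)/f'(u).
f'(u) = (u+1)*exp(u)
u_0 = 2.750000: f = 34.827238, f' = 58.659870 → u_1 = 2.750000 - (34.827238)/(58.659870) = 2.156285
u_1 = 2.156285: f = 10.438115, f' = 27.267100 → u_2 = 2.156285 - (10.438115)/(27.267100) = 1.773475
u_2 = 1.773475: f = 2.258060, f' = 16.339351 → u_3 = 1.773475 - (2.258060)/(16.339351) = 1.635278

1.635278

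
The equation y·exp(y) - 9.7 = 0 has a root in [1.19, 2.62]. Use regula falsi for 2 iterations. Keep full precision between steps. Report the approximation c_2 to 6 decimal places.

f(1.190000) = -5.788373, f(2.620000) = 26.287596
step 1: c = 1.448055, f(c) = -3.538768 < 0 → new bracket [1.448055, 2.620000]
step 2: c = 1.587101, f(c) = -1.939779 < 0 → new bracket [1.587101, 2.620000]

1.587101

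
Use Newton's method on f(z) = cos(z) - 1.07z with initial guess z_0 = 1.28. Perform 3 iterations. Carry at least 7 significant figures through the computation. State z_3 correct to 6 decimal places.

f'(z) = -sin(z) - 1.07
z_0 = 1.280000: f = -1.082885, f' = -2.028016 → z_1 = 1.280000 - (-1.082885)/(-2.028016) = 0.746037
z_1 = 0.746037: f = -0.063876, f' = -1.748734 → z_2 = 0.746037 - (-0.063876)/(-1.748734) = 0.709510
z_2 = 0.709510: f = -0.000495, f' = -1.721462 → z_3 = 0.709510 - (-0.000495)/(-1.721462) = 0.709223

0.709223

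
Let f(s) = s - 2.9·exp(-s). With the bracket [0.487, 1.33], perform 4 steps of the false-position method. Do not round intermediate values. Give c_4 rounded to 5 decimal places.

1.03274

f(0.487000) = -1.294954, f(1.330000) = 0.563016
step 1: c = 1.074548, f(c) = 0.084337 > 0 → new bracket [0.487000, 1.074548]
step 2: c = 1.038622, f(c) = 0.012190 > 0 → new bracket [0.487000, 1.038622]
step 3: c = 1.033478, f(c) = 0.001752 > 0 → new bracket [0.487000, 1.033478]
step 4: c = 1.032739, f(c) = 0.000252 > 0 → new bracket [0.487000, 1.032739]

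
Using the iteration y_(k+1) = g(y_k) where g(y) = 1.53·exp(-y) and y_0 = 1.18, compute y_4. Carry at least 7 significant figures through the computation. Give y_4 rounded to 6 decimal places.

0.849732

y_1 = g(1.180000) = 0.470136
y_2 = g(0.470136) = 0.956123
y_3 = g(0.956123) = 0.588102
y_4 = g(0.588102) = 0.849732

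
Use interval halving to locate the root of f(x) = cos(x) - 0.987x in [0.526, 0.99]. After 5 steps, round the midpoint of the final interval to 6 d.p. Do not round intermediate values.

0.750750

f(0.526000) = 0.345660, f(0.990000) = -0.428440 (opposite signs)
step 1: m = 0.758000, f(m) = -0.021934 < 0 → root in [0.526000, 0.758000]
step 2: m = 0.642000, f(m) = 0.167246 > 0 → root in [0.642000, 0.758000]
step 3: m = 0.700000, f(m) = 0.073942 > 0 → root in [0.700000, 0.758000]
step 4: m = 0.729000, f(m) = 0.026318 > 0 → root in [0.729000, 0.758000]
step 5: m = 0.743500, f(m) = 0.002270 > 0 → root in [0.743500, 0.758000]
Midpoint of [0.743500, 0.758000] = 0.750750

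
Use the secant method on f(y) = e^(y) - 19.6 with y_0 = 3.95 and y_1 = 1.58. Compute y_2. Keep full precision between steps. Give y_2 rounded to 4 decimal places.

2.3223

f(y_0) = 32.335367, f(y_1) = -14.745044
y_2 = 1.580000 - (-14.745044)·(1.580000 - 3.950000)/(-14.745044 - (32.335367)) = 2.322257; f(y_2) = -9.401335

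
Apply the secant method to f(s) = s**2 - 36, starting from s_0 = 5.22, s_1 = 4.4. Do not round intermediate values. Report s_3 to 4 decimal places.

5.9803

f(s_0) = -8.751600, f(s_1) = -16.640000
s_2 = 4.400000 - (-16.640000)·(4.400000 - 5.220000)/(-16.640000 - (-8.751600)) = 6.129730; f(s_2) = 1.573587
s_3 = 6.129730 - (1.573587)·(6.129730 - 4.400000)/(1.573587 - (-16.640000)) = 5.980287; f(s_3) = -0.236162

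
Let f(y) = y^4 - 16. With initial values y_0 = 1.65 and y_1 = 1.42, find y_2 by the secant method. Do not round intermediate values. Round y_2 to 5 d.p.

f(y_0) = -8.587994, f(y_1) = -11.934131
y_2 = 1.420000 - (-11.934131)·(1.420000 - 1.650000)/(-11.934131 - (-8.587994)) = 2.240304; f(y_2) = 9.189984

2.24030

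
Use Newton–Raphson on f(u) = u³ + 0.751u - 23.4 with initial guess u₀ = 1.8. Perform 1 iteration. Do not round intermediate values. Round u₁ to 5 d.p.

3.34868

Newton update: u ← u − f(u)/f'(u).
f'(u) = 3u² + 0.751
u_0 = 1.800000: f = -16.216200, f' = 10.471000 → u_1 = 1.800000 - (-16.216200)/(10.471000) = 3.348677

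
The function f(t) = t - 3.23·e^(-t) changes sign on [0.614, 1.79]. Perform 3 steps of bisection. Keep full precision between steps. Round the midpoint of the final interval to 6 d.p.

f(0.614000) = -1.134017, f(1.790000) = 1.250719 (opposite signs)
step 1: m = 1.202000, f(m) = 0.231086 > 0 → root in [0.614000, 1.202000]
step 2: m = 0.908000, f(m) = -0.394756 < 0 → root in [0.908000, 1.202000]
step 3: m = 1.055000, f(m) = -0.069662 < 0 → root in [1.055000, 1.202000]
Midpoint of [1.055000, 1.202000] = 1.128500

1.128500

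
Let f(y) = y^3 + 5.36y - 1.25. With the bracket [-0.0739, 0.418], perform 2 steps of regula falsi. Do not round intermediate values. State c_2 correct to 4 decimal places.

False-position update: c = (a·f(b) − b·f(a))/(f(b) − f(a)); replace the endpoint whose sign matches f(c).
f(-0.073900) = -1.646508, f(0.418000) = 1.063515
step 1: c = 0.224960, f(c) = -0.032830 < 0 → new bracket [0.224960, 0.418000]
step 2: c = 0.230741, f(c) = -0.000946 < 0 → new bracket [0.230741, 0.418000]

0.2307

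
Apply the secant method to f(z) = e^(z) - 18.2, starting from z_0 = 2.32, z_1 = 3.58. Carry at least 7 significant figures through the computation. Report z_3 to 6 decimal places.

2.843428

f(z_0) = -8.024326, f(z_1) = 17.673541
z_2 = 3.580000 - (17.673541)·(3.580000 - 2.320000)/(17.673541 - (-8.024326)) = 2.713443; f(z_2) = -3.118887
z_3 = 2.713443 - (-3.118887)·(2.713443 - 3.580000)/(-3.118887 - (17.673541)) = 2.843428; f(z_3) = -1.025467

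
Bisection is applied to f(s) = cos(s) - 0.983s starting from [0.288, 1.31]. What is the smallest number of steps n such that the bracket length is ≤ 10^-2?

7

Initial width b − a = 1.31 − 0.288 = 1.022000.
After n steps the width is (b−a)/2^n; need (b−a)/2^n ≤ 10^-2.
So n ≥ log₂(1.022000/10^-2) = log₂(102.2000) ≈ 6.6753.
Hence n = 7.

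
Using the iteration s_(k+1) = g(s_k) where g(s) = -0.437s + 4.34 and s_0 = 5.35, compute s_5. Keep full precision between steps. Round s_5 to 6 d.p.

s_1 = g(5.350000) = 2.002050
s_2 = g(2.002050) = 3.465104
s_3 = g(3.465104) = 2.825749
s_4 = g(2.825749) = 3.105147
s_5 = g(3.105147) = 2.983051

2.983051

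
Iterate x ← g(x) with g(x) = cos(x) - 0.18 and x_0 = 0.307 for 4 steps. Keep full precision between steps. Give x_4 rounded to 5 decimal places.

x_1 = g(0.307000) = 0.773244
x_2 = g(0.773244) = 0.535648
x_3 = g(0.535648) = 0.679938
x_4 = g(0.679938) = 0.597612

0.59761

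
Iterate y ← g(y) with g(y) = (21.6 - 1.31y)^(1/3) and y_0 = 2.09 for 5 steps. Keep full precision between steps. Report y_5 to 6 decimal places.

y_1 = g(2.090000) = 2.661930
y_2 = g(2.661930) = 2.626208
y_3 = g(2.626208) = 2.628468
y_4 = g(2.628468) = 2.628325
y_5 = g(2.628325) = 2.628334

2.628334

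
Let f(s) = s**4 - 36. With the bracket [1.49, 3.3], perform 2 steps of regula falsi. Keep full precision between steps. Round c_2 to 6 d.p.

2.246126

f(1.490000) = -31.071156, f(3.300000) = 82.592100
step 1: c = 1.984784, f(c) = -20.481375 < 0 → new bracket [1.984784, 3.300000]
step 2: c = 2.246126, f(c) = -10.547136 < 0 → new bracket [2.246126, 3.300000]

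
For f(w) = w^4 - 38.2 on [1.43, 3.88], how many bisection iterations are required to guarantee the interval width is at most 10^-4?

15

Initial width b − a = 3.88 − 1.43 = 2.450000.
After n steps the width is (b−a)/2^n; need (b−a)/2^n ≤ 10^-4.
So n ≥ log₂(2.450000/10^-4) = log₂(24500.0000) ≈ 14.5805.
Hence n = 15.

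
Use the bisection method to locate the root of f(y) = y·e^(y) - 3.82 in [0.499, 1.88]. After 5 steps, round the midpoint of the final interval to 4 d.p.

1.1679

f(0.499000) = -2.998110, f(1.880000) = 8.500589 (opposite signs)
step 1: m = 1.189500, f(m) = 0.088029 > 0 → root in [0.499000, 1.189500]
step 2: m = 0.844250, f(m) = -1.856078 < 0 → root in [0.844250, 1.189500]
step 3: m = 1.016875, f(m) = -1.008806 < 0 → root in [1.016875, 1.189500]
step 4: m = 1.103187, f(m) = -0.495261 < 0 → root in [1.103187, 1.189500]
step 5: m = 1.146344, f(m) = -0.212838 < 0 → root in [1.146344, 1.189500]
Midpoint of [1.146344, 1.189500] = 1.167922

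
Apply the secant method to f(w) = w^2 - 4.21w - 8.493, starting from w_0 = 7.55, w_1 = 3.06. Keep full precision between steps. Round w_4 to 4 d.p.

5.6417

f(w_0) = 16.724000, f(w_1) = -12.012000
w_2 = 3.060000 - (-12.012000)·(3.060000 - 7.550000)/(-12.012000 - (16.724000)) = 4.936875; f(w_2) = -4.904509
w_3 = 4.936875 - (-4.904509)·(4.936875 - 3.060000)/(-4.904509 - (-12.012000)) = 6.232009; f(w_3) = 4.108175
w_4 = 6.232009 - (4.108175)·(6.232009 - 4.936875)/(4.108175 - (-4.904509)) = 5.641659; f(w_4) = -0.416069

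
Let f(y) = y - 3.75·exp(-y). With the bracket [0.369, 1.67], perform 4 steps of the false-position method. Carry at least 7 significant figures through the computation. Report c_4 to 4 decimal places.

f(0.369000) = -2.223845, f(1.670000) = 0.964074
step 1: c = 1.276558, f(c) = 0.230324 > 0 → new bracket [0.369000, 1.276558]
step 2: c = 1.191384, f(c) = 0.052132 > 0 → new bracket [0.369000, 1.191384]
step 3: c = 1.172547, f(c) = 0.011632 > 0 → new bracket [0.369000, 1.172547]
step 4: c = 1.168366, f(c) = 0.002587 > 0 → new bracket [0.369000, 1.168366]

1.1684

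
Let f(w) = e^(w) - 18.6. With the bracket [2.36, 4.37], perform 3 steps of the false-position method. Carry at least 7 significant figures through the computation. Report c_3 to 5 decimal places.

f(2.360000) = -8.009049, f(4.370000) = 60.443632
step 1: c = 2.595172, f(c) = -5.201102 < 0 → new bracket [2.595172, 4.370000]
step 2: c = 2.735794, f(c) = -3.178017 < 0 → new bracket [2.735794, 4.370000]
step 3: c = 2.817426, f(c) = -1.866285 < 0 → new bracket [2.817426, 4.370000]

2.81743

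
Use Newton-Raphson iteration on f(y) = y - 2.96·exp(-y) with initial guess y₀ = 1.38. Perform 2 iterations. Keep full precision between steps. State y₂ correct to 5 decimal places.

f'(y) = 1 + 2.96·exp(-y)
y_0 = 1.380000: f = 0.635327, f' = 1.744673 → y_1 = 1.380000 - (0.635327)/(1.744673) = 1.015847
y_1 = 1.015847: f = -0.055956, f' = 2.071803 → y_2 = 1.015847 - (-0.055956)/(2.071803) = 1.042855

1.04286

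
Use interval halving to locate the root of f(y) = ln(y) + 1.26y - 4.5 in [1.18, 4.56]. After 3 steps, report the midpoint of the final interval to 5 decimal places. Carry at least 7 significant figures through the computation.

2.65875

f(1.180000) = -2.847686, f(4.560000) = 2.762923 (opposite signs)
step 1: m = 2.870000, f(m) = 0.170512 > 0 → root in [1.180000, 2.870000]
step 2: m = 2.025000, f(m) = -1.242930 < 0 → root in [2.025000, 2.870000]
step 3: m = 2.447500, f(m) = -0.521083 < 0 → root in [2.447500, 2.870000]
Midpoint of [2.447500, 2.870000] = 2.658750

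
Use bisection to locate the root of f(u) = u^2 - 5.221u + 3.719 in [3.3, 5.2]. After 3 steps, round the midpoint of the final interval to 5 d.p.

f(3.300000) = -2.620300, f(5.200000) = 3.609800 (opposite signs)
step 1: m = 4.250000, f(m) = -0.407750 < 0 → root in [4.250000, 5.200000]
step 2: m = 4.725000, f(m) = 1.375400 > 0 → root in [4.250000, 4.725000]
step 3: m = 4.487500, f(m) = 0.427419 > 0 → root in [4.250000, 4.487500]
Midpoint of [4.250000, 4.487500] = 4.368750

4.36875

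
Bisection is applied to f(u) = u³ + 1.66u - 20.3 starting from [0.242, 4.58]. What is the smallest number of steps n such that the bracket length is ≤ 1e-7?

Initial width b − a = 4.58 − 0.242 = 4.338000.
After n steps the width is (b−a)/2^n; need (b−a)/2^n ≤ 1e-7.
So n ≥ log₂(4.338000/1e-7) = log₂(43380000.0000) ≈ 25.3705.
Hence n = 26.

26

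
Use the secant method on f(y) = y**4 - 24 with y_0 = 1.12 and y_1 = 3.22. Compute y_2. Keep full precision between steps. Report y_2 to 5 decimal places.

f(y_0) = -22.426481, f(y_1) = 83.503719
y_2 = 3.220000 - (83.503719)·(3.220000 - 1.120000)/(83.503719 - (-22.426481)) = 1.564591; f(y_2) = -18.007566

1.56459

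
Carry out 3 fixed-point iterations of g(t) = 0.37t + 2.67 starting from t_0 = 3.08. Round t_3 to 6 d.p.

4.179434

t_1 = g(3.080000) = 3.809600
t_2 = g(3.809600) = 4.079552
t_3 = g(4.079552) = 4.179434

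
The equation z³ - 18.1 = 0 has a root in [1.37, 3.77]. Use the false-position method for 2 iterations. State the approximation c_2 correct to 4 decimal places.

2.4333

False-position update: c = (a·f(b) − b·f(a))/(f(b) − f(a)); replace the endpoint whose sign matches f(c).
f(1.370000) = -15.528647, f(3.770000) = 35.482633
step 1: c = 2.100598, f(c) = -8.831083 < 0 → new bracket [2.100598, 3.770000]
step 2: c = 2.433286, f(c) = -3.692806 < 0 → new bracket [2.433286, 3.770000]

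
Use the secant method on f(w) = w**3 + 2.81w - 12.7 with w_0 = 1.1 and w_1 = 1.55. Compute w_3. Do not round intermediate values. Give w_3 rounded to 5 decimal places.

1.90586

Secant update: w_(k+1) = w_k − f(w_k)·(w_k − w_(k-1))/(f(w_k) − f(w_(k-1))).
f(w_0) = -8.278000, f(w_1) = -4.620625
w_2 = 1.550000 - (-4.620625)·(1.550000 - 1.100000)/(-4.620625 - (-8.278000)) = 2.118517; f(w_2) = 2.761185
w_3 = 2.118517 - (2.761185)·(2.118517 - 1.550000)/(2.761185 - (-4.620625)) = 1.905862; f(w_3) = -0.421847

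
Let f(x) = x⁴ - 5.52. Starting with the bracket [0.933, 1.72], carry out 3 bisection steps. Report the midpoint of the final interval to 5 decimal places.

1.57244

f(0.933000) = -4.762249, f(1.720000) = 3.232131 (opposite signs)
step 1: m = 1.326500, f(m) = -2.423800 < 0 → root in [1.326500, 1.720000]
step 2: m = 1.523250, f(m) = -0.136252 < 0 → root in [1.523250, 1.720000]
step 3: m = 1.621625, f(m) = 1.395152 > 0 → root in [1.523250, 1.621625]
Midpoint of [1.523250, 1.621625] = 1.572437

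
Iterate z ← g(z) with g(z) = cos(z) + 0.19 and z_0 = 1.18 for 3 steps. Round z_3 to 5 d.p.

0.70362

z_1 = g(1.180000) = 0.570925
z_2 = g(0.570925) = 1.031402
z_3 = g(1.031402) = 0.703617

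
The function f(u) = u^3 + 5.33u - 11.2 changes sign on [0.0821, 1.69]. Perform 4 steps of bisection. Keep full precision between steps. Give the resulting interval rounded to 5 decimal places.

f(0.082100) = -10.761854, f(1.690000) = 2.634509 (opposite signs)
step 1: m = 0.886050, f(m) = -5.781729 < 0 → root in [0.886050, 1.690000]
step 2: m = 1.288025, f(m) = -2.197982 < 0 → root in [1.288025, 1.690000]
step 3: m = 1.489012, f(m) = 0.037813 > 0 → root in [1.288025, 1.489012]
step 4: m = 1.388519, f(m) = -1.122153 < 0 → root in [1.388519, 1.489012]

[1.38852, 1.48901]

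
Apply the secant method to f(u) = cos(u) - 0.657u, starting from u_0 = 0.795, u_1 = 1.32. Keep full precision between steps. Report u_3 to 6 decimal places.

f(u_0) = 0.177970, f(u_1) = -0.619065
u_2 = 1.320000 - (-0.619065)·(1.320000 - 0.795000)/(-0.619065 - (0.177970)) = 0.912227; f(u_2) = 0.012653
u_3 = 0.912227 - (0.012653)·(0.912227 - 1.320000)/(0.012653 - (-0.619065)) = 0.920394; f(u_3) = 0.000807

0.920394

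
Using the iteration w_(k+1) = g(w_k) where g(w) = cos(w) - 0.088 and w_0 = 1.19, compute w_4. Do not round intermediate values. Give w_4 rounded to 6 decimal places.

w_1 = g(1.190000) = 0.283660
w_2 = g(0.283660) = 0.872038
w_3 = g(0.872038) = 0.555268
w_4 = g(0.555268) = 0.761759

0.761759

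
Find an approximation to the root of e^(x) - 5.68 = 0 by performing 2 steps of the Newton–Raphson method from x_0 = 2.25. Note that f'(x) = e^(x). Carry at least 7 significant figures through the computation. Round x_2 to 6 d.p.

1.742965

x_0 = 2.250000: f = 3.807736, f' = 9.487736 → x_1 = 2.250000 - (3.807736)/(9.487736) = 1.848668
x_1 = 1.848668: f = 0.671351, f' = 6.351351 → x_2 = 1.848668 - (0.671351)/(6.351351) = 1.742965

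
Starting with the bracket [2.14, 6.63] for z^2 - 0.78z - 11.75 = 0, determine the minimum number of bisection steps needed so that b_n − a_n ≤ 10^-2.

9

Initial width b − a = 6.63 − 2.14 = 4.490000.
After n steps the width is (b−a)/2^n; need (b−a)/2^n ≤ 10^-2.
So n ≥ log₂(4.490000/10^-2) = log₂(449.0000) ≈ 8.8106.
Hence n = 9.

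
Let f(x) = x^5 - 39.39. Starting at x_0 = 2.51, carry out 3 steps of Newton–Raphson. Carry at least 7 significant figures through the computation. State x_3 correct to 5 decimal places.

2.08501

Newton update: x ← x − f(x)/f'(x).
f'(x) = 5x^4
x_0 = 2.510000: f = 60.235063, f' = 198.456300 → x_1 = 2.510000 - (60.235063)/(198.456300) = 2.206482
x_1 = 2.206482: f = 12.910029, f' = 118.514516 → x_2 = 2.206482 - (12.910029)/(118.514516) = 2.097550
x_2 = 2.097550: f = 1.213320, f' = 96.787493 → x_3 = 2.097550 - (1.213320)/(96.787493) = 2.085014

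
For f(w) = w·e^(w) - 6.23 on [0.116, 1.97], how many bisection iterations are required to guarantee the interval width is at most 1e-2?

Initial width b − a = 1.97 − 0.116 = 1.854000.
After n steps the width is (b−a)/2^n; need (b−a)/2^n ≤ 1e-2.
So n ≥ log₂(1.854000/1e-2) = log₂(185.4000) ≈ 7.5345.
Hence n = 8.

8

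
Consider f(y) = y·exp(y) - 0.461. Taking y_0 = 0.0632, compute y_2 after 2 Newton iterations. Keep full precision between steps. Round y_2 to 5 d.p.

0.33630

f'(y) = (y + 1)·exp(y)
y_0 = 0.063200: f = -0.393677, f' = 1.132563 → y_1 = 0.063200 - (-0.393677)/(1.132563) = 0.410798
y_1 = 0.410798: f = 0.158492, f' = 2.127513 → y_2 = 0.410798 - (0.158492)/(2.127513) = 0.336302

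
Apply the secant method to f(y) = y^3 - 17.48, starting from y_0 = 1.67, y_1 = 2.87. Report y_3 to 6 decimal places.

2.583620

f(y_0) = -12.822537, f(y_1) = 6.159903
y_2 = 2.870000 - (6.159903)·(2.870000 - 1.670000)/(6.159903 - (-12.822537)) = 2.480594; f(y_2) = -2.216053
y_3 = 2.480594 - (-2.216053)·(2.480594 - 2.870000)/(-2.216053 - (6.159903)) = 2.583620; f(y_3) = -0.234097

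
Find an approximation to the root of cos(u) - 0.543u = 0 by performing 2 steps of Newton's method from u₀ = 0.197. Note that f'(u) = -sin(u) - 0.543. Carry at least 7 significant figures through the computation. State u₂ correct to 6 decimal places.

1.012935

u_0 = 0.197000: f = 0.873687, f' = -0.738728 → u_1 = 0.197000 - (0.873687)/(-0.738728) = 1.379691
u_1 = 1.379691: f = -0.559228, f' = -1.524795 → u_2 = 1.379691 - (-0.559228)/(-1.524795) = 1.012935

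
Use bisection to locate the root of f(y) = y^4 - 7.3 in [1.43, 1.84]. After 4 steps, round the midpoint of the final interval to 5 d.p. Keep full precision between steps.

1.64781

f(1.430000) = -3.118384, f(1.840000) = 4.162287 (opposite signs)
step 1: m = 1.635000, f(m) = -0.153868 < 0 → root in [1.635000, 1.840000]
step 2: m = 1.737500, f(m) = 1.813795 > 0 → root in [1.635000, 1.737500]
step 3: m = 1.686250, f(m) = 0.785146 > 0 → root in [1.635000, 1.686250]
step 4: m = 1.660625, f(m) = 0.304774 > 0 → root in [1.635000, 1.660625]
Midpoint of [1.635000, 1.660625] = 1.647813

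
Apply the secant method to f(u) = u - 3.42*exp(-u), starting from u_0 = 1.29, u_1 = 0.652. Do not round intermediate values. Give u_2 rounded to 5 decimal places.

Secant update: u_(k+1) = u_k − f(u_k)·(u_k − u_(k-1))/(f(u_k) − f(u_(k-1))).
f(u_0) = 0.348574, f(u_1) = -1.129829
u_2 = 0.652000 - (-1.129829)·(0.652000 - 1.290000)/(-1.129829 - (0.348574)) = 1.139574; f(u_2) = 0.045327

1.13957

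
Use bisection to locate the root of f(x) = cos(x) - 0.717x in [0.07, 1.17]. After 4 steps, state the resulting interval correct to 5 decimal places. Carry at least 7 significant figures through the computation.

f(0.070000) = 0.947361, f(1.170000) = -0.448738 (opposite signs)
step 1: m = 0.620000, f(m) = 0.369338 > 0 → root in [0.620000, 1.170000]
step 2: m = 0.895000, f(m) = -0.016196 < 0 → root in [0.620000, 0.895000]
step 3: m = 0.757500, f(m) = 0.183429 > 0 → root in [0.757500, 0.895000]
step 4: m = 0.826250, f(m) = 0.085217 > 0 → root in [0.826250, 0.895000]

[0.82625, 0.89500]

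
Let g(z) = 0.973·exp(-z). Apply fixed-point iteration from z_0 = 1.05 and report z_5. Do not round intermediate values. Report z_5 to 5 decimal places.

0.53511

z_1 = g(1.050000) = 0.340489
z_2 = g(0.340489) = 0.692214
z_3 = g(0.692214) = 0.486954
z_4 = g(0.486954) = 0.597904
z_5 = g(0.597904) = 0.535114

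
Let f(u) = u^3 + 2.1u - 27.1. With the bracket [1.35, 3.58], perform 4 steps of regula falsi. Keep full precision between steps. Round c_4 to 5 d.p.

f(1.350000) = -21.804625, f(3.580000) = 26.300712
step 1: c = 2.360788, f(c) = -8.984912 < 0 → new bracket [2.360788, 3.580000]
step 2: c = 2.671241, f(c) = -2.429682 < 0 → new bracket [2.671241, 3.580000]
step 3: c = 2.748093, f(c) = -0.575363 < 0 → new bracket [2.748093, 3.580000]
step 4: c = 2.765903, f(c) = -0.131851 < 0 → new bracket [2.765903, 3.580000]

2.76590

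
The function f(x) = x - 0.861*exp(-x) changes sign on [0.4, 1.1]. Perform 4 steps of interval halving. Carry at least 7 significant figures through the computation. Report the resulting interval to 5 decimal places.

[0.48750, 0.53125]

f(0.400000) = -0.177146, f(1.100000) = 0.813398 (opposite signs)
step 1: m = 0.750000, f(m) = 0.343292 > 0 → root in [0.400000, 0.750000]
step 2: m = 0.575000, f(m) = 0.090511 > 0 → root in [0.400000, 0.575000]
step 3: m = 0.487500, f(m) = -0.041292 < 0 → root in [0.487500, 0.575000]
step 4: m = 0.531250, f(m) = 0.025094 > 0 → root in [0.487500, 0.531250]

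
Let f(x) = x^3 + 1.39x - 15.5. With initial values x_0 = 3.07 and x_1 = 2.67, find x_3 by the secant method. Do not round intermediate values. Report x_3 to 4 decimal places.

f(x_0) = 17.701743, f(x_1) = 7.245463
x_2 = 2.670000 - (7.245463)·(2.670000 - 3.070000)/(7.245463 - (17.701743)) = 2.392828; f(x_2) = 1.526474
x_3 = 2.392828 - (1.526474)·(2.392828 - 2.670000)/(1.526474 - (7.245463)) = 2.318847; f(x_3) = 0.191765

2.3188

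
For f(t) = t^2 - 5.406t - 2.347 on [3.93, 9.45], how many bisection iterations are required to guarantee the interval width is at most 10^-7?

26

Initial width b − a = 9.45 − 3.93 = 5.520000.
After n steps the width is (b−a)/2^n; need (b−a)/2^n ≤ 10^-7.
So n ≥ log₂(5.520000/10^-7) = log₂(55200000.0000) ≈ 25.7182.
Hence n = 26.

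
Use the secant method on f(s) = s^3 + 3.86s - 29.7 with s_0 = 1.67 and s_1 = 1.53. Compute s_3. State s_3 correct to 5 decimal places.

2.44942

f(s_0) = -18.596337, f(s_1) = -20.212623
s_2 = 1.530000 - (-20.212623)·(1.530000 - 1.670000)/(-20.212623 - (-18.596337)) = 3.280784; f(s_2) = 18.276678
s_3 = 3.280784 - (18.276678)·(3.280784 - 1.530000)/(18.276678 - (-20.212623)) = 2.449423; f(s_3) = -5.549500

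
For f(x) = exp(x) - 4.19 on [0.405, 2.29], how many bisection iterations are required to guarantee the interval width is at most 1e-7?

Initial width b − a = 2.29 − 0.405 = 1.885000.
After n steps the width is (b−a)/2^n; need (b−a)/2^n ≤ 1e-7.
So n ≥ log₂(1.885000/1e-7) = log₂(18850000.0000) ≈ 24.1681.
Hence n = 25.

25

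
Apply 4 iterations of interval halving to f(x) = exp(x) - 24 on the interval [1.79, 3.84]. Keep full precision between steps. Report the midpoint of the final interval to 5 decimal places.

f(1.790000) = -18.010548, f(3.840000) = 22.525474 (opposite signs)
step 1: m = 2.815000, f(m) = -7.306824 < 0 → root in [2.815000, 3.840000]
step 2: m = 3.327500, f(m) = 3.868583 > 0 → root in [2.815000, 3.327500]
step 3: m = 3.071250, f(m) = -2.431153 < 0 → root in [3.071250, 3.327500]
step 4: m = 3.199375, f(m) = 0.517202 > 0 → root in [3.071250, 3.199375]
Midpoint of [3.071250, 3.199375] = 3.135312

3.13531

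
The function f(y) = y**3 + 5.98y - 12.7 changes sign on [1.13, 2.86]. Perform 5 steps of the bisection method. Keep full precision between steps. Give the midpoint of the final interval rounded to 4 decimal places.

f(1.130000) = -4.499703, f(2.860000) = 27.796456 (opposite signs)
step 1: m = 1.995000, f(m) = 7.170250 > 0 → root in [1.130000, 1.995000]
step 2: m = 1.562500, f(m) = 0.458447 > 0 → root in [1.130000, 1.562500]
step 3: m = 1.346250, f(m) = -2.209496 < 0 → root in [1.346250, 1.562500]
step 4: m = 1.454375, f(m) = -0.926534 < 0 → root in [1.454375, 1.562500]
step 5: m = 1.508437, f(m) = -0.247270 < 0 → root in [1.508437, 1.562500]
Midpoint of [1.508437, 1.562500] = 1.535469

1.5355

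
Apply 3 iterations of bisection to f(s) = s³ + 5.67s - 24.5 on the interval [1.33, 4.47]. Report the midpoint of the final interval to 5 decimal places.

2.31125

f(1.330000) = -14.606263, f(4.470000) = 90.159523 (opposite signs)
step 1: m = 2.900000, f(m) = 16.332000 > 0 → root in [1.330000, 2.900000]
step 2: m = 2.115000, f(m) = -3.047079 < 0 → root in [2.115000, 2.900000]
step 3: m = 2.507500, f(m) = 5.483572 > 0 → root in [2.115000, 2.507500]
Midpoint of [2.115000, 2.507500] = 2.311250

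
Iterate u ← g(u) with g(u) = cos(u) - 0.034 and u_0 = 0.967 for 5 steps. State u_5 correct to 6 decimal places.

0.686549

u_1 = g(0.967000) = 0.533772
u_2 = g(0.533772) = 0.826894
u_3 = g(0.826894) = 0.643164
u_4 = g(0.643164) = 0.766202
u_5 = g(0.766202) = 0.686549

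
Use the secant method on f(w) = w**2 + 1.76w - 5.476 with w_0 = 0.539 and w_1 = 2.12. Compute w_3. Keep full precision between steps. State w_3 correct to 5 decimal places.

1.60871

Secant update: w_(k+1) = w_k − f(w_k)·(w_k − w_(k-1))/(f(w_k) − f(w_(k-1))).
f(w_0) = -4.236839, f(w_1) = 2.749600
w_2 = 2.120000 - (2.749600)·(2.120000 - 0.539000)/(2.749600 - (-4.236839)) = 1.497778; f(w_2) = -0.596573
w_3 = 1.497778 - (-0.596573)·(1.497778 - 2.120000)/(-0.596573 - (2.749600)) = 1.608711; f(w_3) = -0.056719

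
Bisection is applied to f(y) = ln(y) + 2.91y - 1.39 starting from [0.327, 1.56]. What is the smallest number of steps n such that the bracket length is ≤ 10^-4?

Initial width b − a = 1.56 − 0.327 = 1.233000.
After n steps the width is (b−a)/2^n; need (b−a)/2^n ≤ 10^-4.
So n ≥ log₂(1.233000/10^-4) = log₂(12330.0000) ≈ 13.5899.
Hence n = 14.

14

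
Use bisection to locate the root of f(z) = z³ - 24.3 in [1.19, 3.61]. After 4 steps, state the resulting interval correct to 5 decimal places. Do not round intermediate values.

[2.85375, 3.00500]

f(1.190000) = -22.614841, f(3.610000) = 22.745881 (opposite signs)
step 1: m = 2.400000, f(m) = -10.476000 < 0 → root in [2.400000, 3.610000]
step 2: m = 3.005000, f(m) = 2.835225 > 0 → root in [2.400000, 3.005000]
step 3: m = 2.702500, f(m) = -4.562274 < 0 → root in [2.702500, 3.005000]
step 4: m = 2.853750, f(m) = -1.059377 < 0 → root in [2.853750, 3.005000]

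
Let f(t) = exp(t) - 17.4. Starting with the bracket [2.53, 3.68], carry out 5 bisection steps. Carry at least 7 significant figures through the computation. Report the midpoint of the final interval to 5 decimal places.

f(2.530000) = -4.846494, f(3.680000) = 22.246394 (opposite signs)
step 1: m = 3.105000, f(m) = 4.909219 > 0 → root in [2.530000, 3.105000]
step 2: m = 2.817500, f(m) = -0.665039 < 0 → root in [2.817500, 3.105000]
step 3: m = 2.961250, f(m) = 1.922109 > 0 → root in [2.817500, 2.961250]
step 4: m = 2.889375, f(m) = 0.582067 > 0 → root in [2.817500, 2.889375]
step 5: m = 2.853438, f(m) = -0.052689 < 0 → root in [2.853438, 2.889375]
Midpoint of [2.853438, 2.889375] = 2.871406

2.87141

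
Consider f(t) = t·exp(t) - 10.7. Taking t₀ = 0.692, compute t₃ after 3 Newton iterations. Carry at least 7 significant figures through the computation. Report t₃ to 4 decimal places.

2.1990

f'(t) = (t + 1)·exp(t)
t_0 = 0.692000: f = -9.317587, f' = 3.380120 → t_1 = 0.692000 - (-9.317587)/(3.380120) = 3.448584
t_1 = 3.448584: f = 97.778102, f' = 139.933937 → t_2 = 3.448584 - (97.778102)/(139.933937) = 2.749840
t_2 = 2.749840: f = 32.307838, f' = 58.647963 → t_3 = 2.749840 - (32.307838)/(58.647963) = 2.198962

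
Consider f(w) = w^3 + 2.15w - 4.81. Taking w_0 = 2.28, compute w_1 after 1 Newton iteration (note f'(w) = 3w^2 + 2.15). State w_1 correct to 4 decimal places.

1.6069

Newton update: w ← w − f(w)/f'(w).
w_0 = 2.280000: f = 11.944352, f' = 17.745200 → w_1 = 2.280000 - (11.944352)/(17.745200) = 1.606897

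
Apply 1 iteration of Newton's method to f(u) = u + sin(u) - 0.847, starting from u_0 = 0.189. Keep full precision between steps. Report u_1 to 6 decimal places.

Newton update: u ← u − f(u)/f'(u).
f'(u) = 1 + cos(u)
u_0 = 0.189000: f = -0.470123, f' = 1.982193 → u_1 = 0.189000 - (-0.470123)/(1.982193) = 0.426173

0.426173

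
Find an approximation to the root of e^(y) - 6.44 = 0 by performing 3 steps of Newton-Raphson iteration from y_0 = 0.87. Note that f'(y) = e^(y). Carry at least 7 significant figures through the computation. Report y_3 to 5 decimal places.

1.88115

y_0 = 0.870000: f = -4.053089, f' = 2.386911 → y_1 = 0.870000 - (-4.053089)/(2.386911) = 2.568048
y_1 = 2.568048: f = 6.600345, f' = 13.040345 → y_2 = 2.568048 - (6.600345)/(13.040345) = 2.061900
y_2 = 2.061900: f = 1.420891, f' = 7.860891 → y_3 = 2.061900 - (1.420891)/(7.860891) = 1.881146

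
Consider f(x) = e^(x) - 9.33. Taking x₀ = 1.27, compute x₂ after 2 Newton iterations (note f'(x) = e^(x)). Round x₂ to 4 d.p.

2.4086

Newton update: x ← x − f(x)/f'(x).
x_0 = 1.270000: f = -5.769147, f' = 3.560853 → x_1 = 1.270000 - (-5.769147)/(3.560853) = 2.890159
x_1 = 2.890159: f = 8.666171, f' = 17.996171 → x_2 = 2.890159 - (8.666171)/(17.996171) = 2.408603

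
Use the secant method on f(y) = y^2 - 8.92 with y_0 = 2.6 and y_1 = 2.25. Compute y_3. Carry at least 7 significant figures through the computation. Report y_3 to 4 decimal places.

f(y_0) = -2.160000, f(y_1) = -3.857500
y_2 = 2.250000 - (-3.857500)·(2.250000 - 2.600000)/(-3.857500 - (-2.160000)) = 3.045361; f(y_2) = 0.354223
y_3 = 3.045361 - (0.354223)·(3.045361 - 2.250000)/(0.354223 - (-3.857500)) = 2.978468; f(y_3) = -0.048729

2.9785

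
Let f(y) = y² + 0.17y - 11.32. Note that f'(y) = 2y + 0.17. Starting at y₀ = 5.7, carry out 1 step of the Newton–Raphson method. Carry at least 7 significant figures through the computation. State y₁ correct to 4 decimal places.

3.7865

y_0 = 5.700000: f = 22.139000, f' = 11.570000 → y_1 = 5.700000 - (22.139000)/(11.570000) = 3.786517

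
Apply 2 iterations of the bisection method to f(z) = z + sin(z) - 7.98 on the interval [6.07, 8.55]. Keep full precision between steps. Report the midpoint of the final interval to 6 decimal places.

f(6.070000) = -2.121574, f(8.550000) = 1.337401 (opposite signs)
step 1: m = 7.310000, f(m) = 0.185655 > 0 → root in [6.070000, 7.310000]
step 2: m = 6.690000, f(m) = -0.894314 < 0 → root in [6.690000, 7.310000]
Midpoint of [6.690000, 7.310000] = 7.000000

7.000000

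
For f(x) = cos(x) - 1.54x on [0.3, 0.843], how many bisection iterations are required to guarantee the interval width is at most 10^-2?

6

Initial width b − a = 0.843 − 0.3 = 0.543000.
After n steps the width is (b−a)/2^n; need (b−a)/2^n ≤ 10^-2.
So n ≥ log₂(0.543000/10^-2) = log₂(54.3000) ≈ 5.7629.
Hence n = 6.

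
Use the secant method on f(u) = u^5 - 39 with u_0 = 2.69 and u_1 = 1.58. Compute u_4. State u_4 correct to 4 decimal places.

f(u_0) = 101.851475, f(u_1) = -29.153420
u_2 = 1.580000 - (-29.153420)·(1.580000 - 2.690000)/(-29.153420 - (101.851475)) = 1.827016; f(u_2) = -18.643099
u_3 = 1.827016 - (-18.643099)·(1.827016 - 1.580000)/(-18.643099 - (-29.153420)) = 2.265170; f(u_3) = 20.635414
u_4 = 2.265170 - (20.635414)·(2.265170 - 1.827016)/(20.635414 - (-18.643099)) = 2.034981; f(u_4) = -4.101909

2.0350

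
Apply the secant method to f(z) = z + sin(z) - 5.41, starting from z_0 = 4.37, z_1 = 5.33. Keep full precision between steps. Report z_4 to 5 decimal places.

5.83890

f(z_0) = -1.981955, f(z_1) = -0.895264
z_2 = 5.330000 - (-0.895264)·(5.330000 - 4.370000)/(-0.895264 - (-1.981955)) = 6.120891; f(z_2) = 0.549307
z_3 = 6.120891 - (0.549307)·(6.120891 - 5.330000)/(0.549307 - (-0.895264)) = 5.820149; f(z_3) = -0.036517
z_4 = 5.820149 - (-0.036517)·(5.820149 - 6.120891)/(-0.036517 - (0.549307)) = 5.838896; f(z_4) = -0.000920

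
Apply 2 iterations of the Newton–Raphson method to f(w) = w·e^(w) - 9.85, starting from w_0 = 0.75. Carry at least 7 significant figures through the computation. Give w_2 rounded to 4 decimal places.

f'(w) = (w + 1)·e^(w)
w_0 = 0.750000: f = -8.262250, f' = 3.704750 → w_1 = 0.750000 - (-8.262250)/(3.704750) = 2.980177
w_1 = 2.980177: f = 48.833600, f' = 78.374911 → w_2 = 2.980177 - (48.833600)/(78.374911) = 2.357101

2.3571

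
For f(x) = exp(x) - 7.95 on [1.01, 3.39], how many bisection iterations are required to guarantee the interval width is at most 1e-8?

Initial width b − a = 3.39 − 1.01 = 2.380000.
After n steps the width is (b−a)/2^n; need (b−a)/2^n ≤ 1e-8.
So n ≥ log₂(2.380000/1e-8) = log₂(238000000.0000) ≈ 27.8264.
Hence n = 28.

28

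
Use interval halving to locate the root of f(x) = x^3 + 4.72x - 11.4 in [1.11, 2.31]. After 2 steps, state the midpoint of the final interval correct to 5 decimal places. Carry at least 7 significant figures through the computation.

1.56000

f(1.110000) = -4.793169, f(2.310000) = 11.829591 (opposite signs)
step 1: m = 1.710000, f(m) = 1.671411 > 0 → root in [1.110000, 1.710000]
step 2: m = 1.410000, f(m) = -1.941579 < 0 → root in [1.410000, 1.710000]
Midpoint of [1.410000, 1.710000] = 1.560000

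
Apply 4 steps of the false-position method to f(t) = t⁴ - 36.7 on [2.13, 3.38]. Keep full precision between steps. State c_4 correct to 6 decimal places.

2.450085

False-position update: c = (a·f(b) − b·f(a))/(f(b) − f(a)); replace the endpoint whose sign matches f(c).
f(2.130000) = -16.116538, f(3.380000) = 93.816915
step 1: c = 2.313253, f(c) = -8.065290 < 0 → new bracket [2.313253, 3.380000]
step 2: c = 2.397700, f(c) = -3.649393 < 0 → new bracket [2.397700, 3.380000]
step 3: c = 2.434480, f(c) = -1.574314 < 0 → new bracket [2.434480, 3.380000]
step 4: c = 2.450085, f(c) = -0.665017 < 0 → new bracket [2.450085, 3.380000]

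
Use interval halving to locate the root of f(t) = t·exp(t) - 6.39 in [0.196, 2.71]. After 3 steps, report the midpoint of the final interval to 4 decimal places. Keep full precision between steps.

f(0.196000) = -6.151561, f(2.710000) = 34.339337 (opposite signs)
step 1: m = 1.453000, f(m) = -0.177084 < 0 → root in [1.453000, 2.710000]
step 2: m = 2.081500, f(m) = 10.296313 > 0 → root in [1.453000, 2.081500]
step 3: m = 1.767250, f(m) = 3.956773 > 0 → root in [1.453000, 1.767250]
Midpoint of [1.453000, 1.767250] = 1.610125

1.6101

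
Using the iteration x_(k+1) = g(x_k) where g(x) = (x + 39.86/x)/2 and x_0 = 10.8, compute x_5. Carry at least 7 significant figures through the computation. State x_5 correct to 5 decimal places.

6.31348

x_1 = g(10.800000) = 7.245370
x_2 = g(7.245370) = 6.373407
x_3 = g(6.373407) = 6.313759
x_4 = g(6.313759) = 6.313478
x_5 = g(6.313478) = 6.313478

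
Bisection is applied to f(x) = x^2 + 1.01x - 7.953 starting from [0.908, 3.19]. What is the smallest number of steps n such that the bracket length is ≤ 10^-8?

Initial width b − a = 3.19 − 0.908 = 2.282000.
After n steps the width is (b−a)/2^n; need (b−a)/2^n ≤ 10^-8.
So n ≥ log₂(2.282000/10^-8) = log₂(228200000.0000) ≈ 27.7657.
Hence n = 28.

28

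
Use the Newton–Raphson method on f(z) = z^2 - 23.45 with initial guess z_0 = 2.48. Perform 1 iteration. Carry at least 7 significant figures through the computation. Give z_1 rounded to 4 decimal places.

Newton update: z ← z − f(z)/f'(z).
f'(z) = 2z
z_0 = 2.480000: f = -17.299600, f' = 4.960000 → z_1 = 2.480000 - (-17.299600)/(4.960000) = 5.967823

5.9678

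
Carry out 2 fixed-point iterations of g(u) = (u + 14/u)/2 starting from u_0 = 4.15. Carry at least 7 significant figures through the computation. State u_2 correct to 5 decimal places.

u_1 = g(4.150000) = 3.761747
u_2 = g(3.761747) = 3.741711

3.74171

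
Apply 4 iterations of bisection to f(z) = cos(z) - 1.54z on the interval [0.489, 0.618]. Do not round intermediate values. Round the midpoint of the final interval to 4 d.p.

0.5495

f(0.489000) = 0.129743, f(0.618000) = -0.136681 (opposite signs)
step 1: m = 0.553500, f(m) = -0.001700 < 0 → root in [0.489000, 0.553500]
step 2: m = 0.521250, f(m) = 0.064472 > 0 → root in [0.521250, 0.553500]
step 3: m = 0.537375, f(m) = 0.031498 > 0 → root in [0.537375, 0.553500]
step 4: m = 0.545438, f(m) = 0.014927 > 0 → root in [0.545438, 0.553500]
Midpoint of [0.545438, 0.553500] = 0.549469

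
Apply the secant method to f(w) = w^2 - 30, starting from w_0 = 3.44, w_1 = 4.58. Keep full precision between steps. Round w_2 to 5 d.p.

f(w_0) = -18.166400, f(w_1) = -9.023600
w_2 = 4.580000 - (-9.023600)·(4.580000 - 3.440000)/(-9.023600 - (-18.166400)) = 5.705137; f(w_2) = 2.548590

5.70514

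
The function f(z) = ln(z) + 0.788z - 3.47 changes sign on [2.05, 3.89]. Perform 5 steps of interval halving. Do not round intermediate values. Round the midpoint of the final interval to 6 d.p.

2.998750

f(2.050000) = -1.136760, f(3.890000) = 0.953729 (opposite signs)
step 1: m = 2.970000, f(m) = -0.041078 < 0 → root in [2.970000, 3.890000]
step 2: m = 3.430000, f(m) = 0.465400 > 0 → root in [2.970000, 3.430000]
step 3: m = 3.200000, f(m) = 0.214751 > 0 → root in [2.970000, 3.200000]
step 4: m = 3.085000, f(m) = 0.087532 > 0 → root in [2.970000, 3.085000]
step 5: m = 3.027500, f(m) = 0.023407 > 0 → root in [2.970000, 3.027500]
Midpoint of [2.970000, 3.027500] = 2.998750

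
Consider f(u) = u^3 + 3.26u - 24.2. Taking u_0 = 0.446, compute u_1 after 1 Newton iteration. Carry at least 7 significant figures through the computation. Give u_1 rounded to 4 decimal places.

f'(u) = 3u^2 + 3.26
u_0 = 0.446000: f = -22.657323, f' = 3.856748 → u_1 = 0.446000 - (-22.657323)/(3.856748) = 6.320722

6.3207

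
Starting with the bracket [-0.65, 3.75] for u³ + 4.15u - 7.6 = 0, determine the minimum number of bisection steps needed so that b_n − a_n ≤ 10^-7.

26

Initial width b − a = 3.75 − -0.65 = 4.400000.
After n steps the width is (b−a)/2^n; need (b−a)/2^n ≤ 10^-7.
So n ≥ log₂(4.400000/10^-7) = log₂(44000000.0000) ≈ 25.3910.
Hence n = 26.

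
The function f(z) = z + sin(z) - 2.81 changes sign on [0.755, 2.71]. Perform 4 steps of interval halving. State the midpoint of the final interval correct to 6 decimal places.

f(0.755000) = -1.369711, f(2.710000) = 0.318318 (opposite signs)
step 1: m = 1.732500, f(m) = -0.090546 < 0 → root in [1.732500, 2.710000]
step 2: m = 2.221250, f(m) = 0.207059 > 0 → root in [1.732500, 2.221250]
step 3: m = 1.976875, f(m) = 0.085552 > 0 → root in [1.732500, 1.976875]
step 4: m = 1.854687, f(m) = 0.004660 > 0 → root in [1.732500, 1.854687]
Midpoint of [1.732500, 1.854687] = 1.793594

1.793594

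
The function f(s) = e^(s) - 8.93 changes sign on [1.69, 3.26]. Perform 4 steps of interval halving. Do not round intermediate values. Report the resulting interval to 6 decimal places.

f(1.690000) = -3.510519, f(3.260000) = 17.119537 (opposite signs)
step 1: m = 2.475000, f(m) = 2.951707 > 0 → root in [1.690000, 2.475000]
step 2: m = 2.082500, f(m) = -0.905495 < 0 → root in [2.082500, 2.475000]
step 3: m = 2.278750, f(m) = 0.834467 > 0 → root in [2.082500, 2.278750]
step 4: m = 2.180625, f(m) = -0.078163 < 0 → root in [2.180625, 2.278750]

[2.180625, 2.278750]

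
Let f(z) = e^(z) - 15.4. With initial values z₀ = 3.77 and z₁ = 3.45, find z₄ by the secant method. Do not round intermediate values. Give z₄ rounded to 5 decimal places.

2.74573

f(z_0) = 27.980065, f(z_1) = 16.100392
z_2 = 3.450000 - (16.100392)·(3.450000 - 3.770000)/(16.100392 - (27.980065)) = 3.016307; f(z_2) = 5.015766
z_3 = 3.016307 - (5.015766)·(3.016307 - 3.450000)/(5.015766 - (16.100392)) = 2.820063; f(z_3) = 1.377902
z_4 = 2.820063 - (1.377902)·(2.820063 - 3.016307)/(1.377902 - (5.015766)) = 2.745732; f(z_4) = 0.176006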